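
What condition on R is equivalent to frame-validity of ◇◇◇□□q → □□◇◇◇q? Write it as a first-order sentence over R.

∀x ∀y ∀z ((xR³y ∧ xR²z) → ∃w (yR²w ∧ zR³w))

This is a Sahlqvist (Geach-type) schema ◇^3□^2q → □^2◇^3q.
Minimal-valuation argument: fix x; take any y with xR^3y and any z with xR^2z. Set V(q) to the set of worlds R-reachable from y in exactly 2 steps. Then □^2q holds at y, so the antecedent holds at x; validity forces ◇^3q at z, giving a w with zR^3w and yR^2w.
First-order correspondent: ∀x ∀y ∀z ((xR³y ∧ xR²z) → ∃w (yR²w ∧ zR³w)).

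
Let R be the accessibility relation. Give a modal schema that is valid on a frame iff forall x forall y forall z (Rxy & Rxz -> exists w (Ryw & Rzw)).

A defining formula is ◇□ψ → □◇ψ (the .2 axiom).
Suppose ◇□ψ→□◇ψ is valid. Take Rxy, Rxz and set V(ψ)={w : Ryw}. Then □ψ at y so ◇□ψ at x, so □◇ψ at x, so ◇ψ at z, giving w with Rzw and Ryw.

◇□ψ → □◇ψ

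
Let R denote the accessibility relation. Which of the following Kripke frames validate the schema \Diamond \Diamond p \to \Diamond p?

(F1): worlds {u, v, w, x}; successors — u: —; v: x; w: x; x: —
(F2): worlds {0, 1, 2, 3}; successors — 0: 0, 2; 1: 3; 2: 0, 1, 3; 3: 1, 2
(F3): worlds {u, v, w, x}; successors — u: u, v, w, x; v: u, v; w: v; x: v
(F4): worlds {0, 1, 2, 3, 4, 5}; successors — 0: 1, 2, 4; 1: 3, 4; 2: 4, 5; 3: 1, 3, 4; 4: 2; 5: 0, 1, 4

The schema corresponds to transitivity: \forall x \forall y \forall z (Rxy \wedge Ryz \to Rxz).
(F1): condition met.
(F2): fails — R32 and R23 but not R33.
(F3): fails — Rvu and Ruw but not Rvw.
(F4): fails — R34 and R42 but not R32.
Valid on: (F1).

(F1)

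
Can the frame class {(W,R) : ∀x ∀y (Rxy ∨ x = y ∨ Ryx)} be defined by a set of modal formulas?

Not definable by any modal formula

Any modally definable frame class is closed under disjoint unions.
Take 4 disjoint single-world reflexive frames: each is trivially connected, but their disjoint union has 4 worlds with no edge between distinct components, so it is not connected.
So the class is not modally definable.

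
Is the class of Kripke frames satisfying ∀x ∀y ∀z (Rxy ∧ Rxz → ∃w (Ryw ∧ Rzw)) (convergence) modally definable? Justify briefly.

Yes: it is convergence, defined by the .2 schema ◇□p → □◇p.
Suppose ◇□p→□◇p is valid. Take Rxy, Rxz and set V(p)={w : Ryw}. Then □p at y so ◇□p at x, so □◇p at x, so ◇p at z, giving w with Rzw and Ryw.

Definable; ◇□p → □◇p defines it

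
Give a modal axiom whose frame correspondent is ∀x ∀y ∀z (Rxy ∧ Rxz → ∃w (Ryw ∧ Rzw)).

The condition is convergence. The .2 schema ◇□p → □◇p defines it.
Suppose ◇□p→□◇p is valid. Take Rxy, Rxz and set V(p)={w : Ryw}. Then □p at y so ◇□p at x, so □◇p at x, so ◇p at z, giving w with Rzw and Ryw.

◇□p → □◇p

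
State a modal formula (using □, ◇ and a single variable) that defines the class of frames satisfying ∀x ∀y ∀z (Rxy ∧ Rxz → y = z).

◇r → □r

The condition is partial functionality. The CD schema ◇r → □r defines it.
Suppose ◇r→□r is valid. Take Rxy, Rxz and set V(r)={y}. Then ◇r at x, so □r at x, so r at z, i.e. z=y.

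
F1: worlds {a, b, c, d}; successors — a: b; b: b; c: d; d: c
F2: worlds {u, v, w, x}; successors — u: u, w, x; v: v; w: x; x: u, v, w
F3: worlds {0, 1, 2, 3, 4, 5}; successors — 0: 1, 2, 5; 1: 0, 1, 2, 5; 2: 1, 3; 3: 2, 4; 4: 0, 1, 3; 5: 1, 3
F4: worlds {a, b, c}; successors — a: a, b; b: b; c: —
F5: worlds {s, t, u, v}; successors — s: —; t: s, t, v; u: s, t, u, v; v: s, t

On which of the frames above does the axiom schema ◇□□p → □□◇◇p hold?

F2, F3, F4

This is the axiom for a generalized confluence (Geach) condition; its first-order frame correspondent is ∀x ∀y ∀z ((xRy ∧ xR²z) → ∃w (yR²w ∧ zR²w)).
F1: fails — cRd, cR²c but no w with dR²w and cR²w.
F2: condition met.
F3: condition met.
F4: condition met.
F5: fails — tRs, tR²s but no w with sR²w and sR²w.
Valid on: F2, F3, F4.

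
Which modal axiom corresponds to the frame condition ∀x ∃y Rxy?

A defining formula is □s → ◇s (the D axiom).
Suppose □s→◇s is valid. At any x set V(s)=W. Then □s at x, so ◇s at x, so x has a successor.

□s → ◇s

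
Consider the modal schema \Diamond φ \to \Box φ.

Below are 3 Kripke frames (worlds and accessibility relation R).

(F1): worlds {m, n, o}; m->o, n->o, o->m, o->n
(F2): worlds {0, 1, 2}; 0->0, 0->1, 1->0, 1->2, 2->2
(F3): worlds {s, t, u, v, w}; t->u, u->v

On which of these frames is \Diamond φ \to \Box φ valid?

(F3)

The schema corresponds to partial functionality: \forall x \forall y \forall z (Rxy \wedge Rxz \to y = z).
(F1): fails — o sees both m and n.
(F2): fails — 0 sees both 0 and 1.
(F3): condition met.
Valid on: (F3).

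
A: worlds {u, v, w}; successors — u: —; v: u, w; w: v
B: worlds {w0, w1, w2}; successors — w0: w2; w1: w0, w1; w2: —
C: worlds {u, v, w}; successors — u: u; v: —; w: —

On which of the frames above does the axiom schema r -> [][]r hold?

The schema corresponds to a generalized confluence (Geach) condition: forall x forall z (x R^2 z -> exists w (x = w & z = w)).
A: fails — wR²u but w ≠ u.
B: fails — w1R²w0 but w1 ≠ w0.
C: ✓.

C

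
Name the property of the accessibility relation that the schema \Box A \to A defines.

Reflexivity

Suppose □A→A is valid. At any x set V(A)={w : Rxw}. Then □A holds at x, so A holds at x, i.e. Rxx.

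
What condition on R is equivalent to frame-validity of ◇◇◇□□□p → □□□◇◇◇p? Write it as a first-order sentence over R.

This is a Sahlqvist (Geach-type) schema ◇^3□^3p → □^3◇^3p.
First-order correspondent: ∀x ∀y ∀z ((xR³y ∧ xR³z) → ∃w (yR³w ∧ zR³w)).

∀x ∀y ∀z ((xR³y ∧ xR³z) → ∃w (yR³w ∧ zR³w))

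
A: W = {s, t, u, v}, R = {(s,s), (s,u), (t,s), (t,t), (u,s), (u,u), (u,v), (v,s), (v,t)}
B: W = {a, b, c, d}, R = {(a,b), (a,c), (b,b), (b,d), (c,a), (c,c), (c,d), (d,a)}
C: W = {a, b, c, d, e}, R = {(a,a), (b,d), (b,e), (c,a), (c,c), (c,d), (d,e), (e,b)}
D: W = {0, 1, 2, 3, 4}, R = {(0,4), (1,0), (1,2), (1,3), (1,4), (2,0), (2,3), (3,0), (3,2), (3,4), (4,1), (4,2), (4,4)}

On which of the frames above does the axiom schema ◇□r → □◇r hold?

A

This is the axiom for convergence; its first-order frame correspondent is ∀x ∀y ∀z (Rxy ∧ Rxz → ∃w (Ryw ∧ Rzw)).
A: ✓.
B: fails — Rbb and Rbd but b and d have no common successor.
C: fails — Rbe and Rbd but e and d have no common successor.
D: fails — R10 and R12 but 0 and 2 have no common successor.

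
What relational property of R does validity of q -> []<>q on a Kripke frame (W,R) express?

This schema is the B axiom.
Its frame correspondent is symmetry — forall x forall y (Rxy -> Ryx).

symmetry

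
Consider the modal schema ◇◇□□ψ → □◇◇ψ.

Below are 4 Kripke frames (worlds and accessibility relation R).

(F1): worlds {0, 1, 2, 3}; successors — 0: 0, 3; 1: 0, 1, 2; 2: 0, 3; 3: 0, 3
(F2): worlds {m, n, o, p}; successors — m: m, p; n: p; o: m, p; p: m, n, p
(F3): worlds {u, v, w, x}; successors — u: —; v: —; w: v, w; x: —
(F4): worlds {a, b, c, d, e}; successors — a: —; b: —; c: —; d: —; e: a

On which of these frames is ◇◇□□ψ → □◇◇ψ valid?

Frame correspondent (Sahlqvist): ∀x ∀y ∀z ((xR²y ∧ xRz) → ∃w (yR²w ∧ zR²w)) — i.e. a generalized confluence (Geach) condition.
(F1): ✓.
(F2): ✓.
(F3): fails — wR²v, wRv but no t with vR²t and vR²t.
(F4): ✓.

(F1), (F2), (F4)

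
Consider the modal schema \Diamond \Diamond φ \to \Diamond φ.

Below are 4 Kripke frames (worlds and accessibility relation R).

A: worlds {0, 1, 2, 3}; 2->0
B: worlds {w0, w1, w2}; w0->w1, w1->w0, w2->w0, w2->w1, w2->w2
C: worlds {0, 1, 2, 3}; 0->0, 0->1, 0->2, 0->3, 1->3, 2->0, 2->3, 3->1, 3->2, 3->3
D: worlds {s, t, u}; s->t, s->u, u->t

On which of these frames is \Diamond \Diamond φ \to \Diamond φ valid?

A, D

Frame correspondent (Sahlqvist): \forall x \forall y \forall z (Rxy \wedge Ryz \to Rxz) — i.e. transitivity.
A: condition met.
B: fails — Rw1w0 and Rw0w1 but not Rw1w1.
C: fails — R32 and R20 but not R30.
D: condition met.
Valid on: A, D.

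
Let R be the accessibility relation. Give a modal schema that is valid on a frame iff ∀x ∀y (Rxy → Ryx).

p → □◇p

A defining formula is p → □◇p (the B axiom).
Suppose p→□◇p is valid. Take Rxy and set V(p)={x}. Then p at x, so □◇p at x, so ◇p at y, so some z with Ryz has p; z=x, i.e. Ryx.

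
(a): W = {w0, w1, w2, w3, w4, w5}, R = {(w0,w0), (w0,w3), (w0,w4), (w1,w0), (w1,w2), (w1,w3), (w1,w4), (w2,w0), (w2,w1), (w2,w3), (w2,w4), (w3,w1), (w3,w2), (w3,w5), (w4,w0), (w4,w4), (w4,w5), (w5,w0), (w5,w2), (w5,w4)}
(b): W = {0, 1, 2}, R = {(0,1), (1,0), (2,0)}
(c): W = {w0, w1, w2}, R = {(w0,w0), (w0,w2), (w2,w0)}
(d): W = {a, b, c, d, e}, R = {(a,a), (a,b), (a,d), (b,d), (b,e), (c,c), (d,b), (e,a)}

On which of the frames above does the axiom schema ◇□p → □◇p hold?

This is the axiom for convergence; its first-order frame correspondent is ∀x ∀y ∀z (Rxy ∧ Rxz → ∃w (Ryw ∧ Rzw)).
(a): fails — Rw0w3 and Rw0w0 but w3 and w0 have no common successor.
(b): condition met.
(c): condition met.
(d): fails — Rab and Rad but b and d have no common successor.

(b), (c)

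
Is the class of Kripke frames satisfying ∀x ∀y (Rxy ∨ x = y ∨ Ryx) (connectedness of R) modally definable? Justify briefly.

Any modally definable frame class is closed under disjoint unions.
Take 2 disjoint single-world reflexive frames: each is trivially connected, but their disjoint union has 2 worlds with no edge between distinct components, so it is not connected.
So no modal formula (or set of formulas) defines exactly the connected frames.

No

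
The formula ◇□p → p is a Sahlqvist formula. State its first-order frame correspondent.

Equivalently (dual form): p → □◇p.
Suppose p→□◇p is valid. Take Rxy and set V(p)={x}. Then p at x, so □◇p at x, so ◇p at y, so some z with Ryz has p; z=x, i.e. Ryx.
The converse is a direct semantic check.
Frame condition: ∀x ∀y (Rxy → Ryx).

Symmetry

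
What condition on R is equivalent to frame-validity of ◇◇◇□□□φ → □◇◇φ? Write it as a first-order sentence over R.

This is a Sahlqvist (Geach-type) schema ◇^3□^3φ → □^1◇^2φ.
Minimal-valuation argument: fix x; take any y with xR^3y and any z with xR^1z. Set V(φ) to the set of worlds R-reachable from y in exactly 3 steps. Then □^3φ holds at y, so the antecedent holds at x; validity forces ◇^2φ at z, giving a w with zR^2w and yR^3w.
First-order correspondent: ∀x ∀y ∀z ((xR³y ∧ xRz) → ∃w (yR³w ∧ zR²w)).

∀x ∀y ∀z ((xR³y ∧ xRz) → ∃w (yR³w ∧ zR²w))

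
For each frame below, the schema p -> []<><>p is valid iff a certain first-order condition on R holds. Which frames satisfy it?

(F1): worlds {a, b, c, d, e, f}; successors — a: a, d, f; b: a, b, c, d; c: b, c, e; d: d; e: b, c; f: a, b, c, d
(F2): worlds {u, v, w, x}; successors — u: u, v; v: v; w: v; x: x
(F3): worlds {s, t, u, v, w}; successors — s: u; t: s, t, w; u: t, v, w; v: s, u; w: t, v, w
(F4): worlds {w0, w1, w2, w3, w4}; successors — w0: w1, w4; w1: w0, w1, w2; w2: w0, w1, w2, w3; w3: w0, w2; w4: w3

(F3), (F4)

The schema corresponds to a generalized confluence (Geach) condition: forall x forall z (xRz -> exists w (x = w & z R^2 w)).
(F1): fails — aRd but no w with a=w and dR²w.
(F2): fails — uRv but no t with u=t and vR²t.
(F3): ✓.
(F4): ✓.
Valid on: (F3), (F4).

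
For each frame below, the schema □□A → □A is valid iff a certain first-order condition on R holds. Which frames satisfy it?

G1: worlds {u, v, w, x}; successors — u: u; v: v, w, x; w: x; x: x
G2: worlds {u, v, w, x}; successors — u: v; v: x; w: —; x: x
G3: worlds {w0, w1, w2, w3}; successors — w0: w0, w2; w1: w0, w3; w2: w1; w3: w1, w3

Frame correspondent (Sahlqvist): ∀x ∀y (Rxy → ∃z (Rxz ∧ Rzy)) — i.e. density.
G1: satisfies the condition.
G2: fails — Ruv but no z with Ruz and Rzv.
G3: fails — Rw2w1 but no z with Rw2z and Rzw1.

G1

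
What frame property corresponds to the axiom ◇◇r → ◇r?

transitivity

This schema is equivalent to the 4 axiom □r → □□r.
Its frame correspondent is transitivity — ∀x ∀y ∀z (Rxy ∧ Ryz → Rxz).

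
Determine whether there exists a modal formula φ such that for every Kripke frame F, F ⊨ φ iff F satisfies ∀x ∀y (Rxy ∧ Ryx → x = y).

Any modally definable frame class is closed under surjective bounded morphisms.
The 8-cycle (worlds s,t,u,v,w,x,y,z with s→t→u→v→w→x→y→z→s) is antisymmetric. Sending even-indexed worlds to s and odd-indexed worlds to t is a surjective bounded morphism onto the two-world frame with s↔t, which is not antisymmetric.
Hence antisymmetry is not modally definable.

No — not modally definable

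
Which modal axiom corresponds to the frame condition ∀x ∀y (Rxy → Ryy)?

□(□ψ → ψ)

A defining formula is □(□ψ → ψ) (the T□ axiom).
Suppose □(□ψ→ψ) is valid. Take Rxy and set V(ψ)={w : Ryw}. Then at y, □ψ holds; since □(□ψ→ψ) at x, □ψ→ψ at y, so ψ at y, i.e. Ryy.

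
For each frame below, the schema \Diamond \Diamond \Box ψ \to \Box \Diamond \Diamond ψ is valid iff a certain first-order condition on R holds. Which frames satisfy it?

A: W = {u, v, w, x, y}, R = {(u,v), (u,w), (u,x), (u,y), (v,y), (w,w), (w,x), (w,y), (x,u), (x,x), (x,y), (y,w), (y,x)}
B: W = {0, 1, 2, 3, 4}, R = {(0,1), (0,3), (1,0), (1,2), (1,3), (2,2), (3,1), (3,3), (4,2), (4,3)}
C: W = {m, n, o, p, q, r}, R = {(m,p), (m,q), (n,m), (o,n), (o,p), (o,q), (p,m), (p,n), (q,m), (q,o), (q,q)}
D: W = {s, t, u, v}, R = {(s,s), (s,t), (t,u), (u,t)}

A

This is the axiom for a generalized confluence (Geach) condition; its first-order frame correspondent is \forall x \forall y \forall z ((x R^2 y \wedge xRz) \to \exists w (yRw \wedge z R^2 w)).
A: holds.
B: fails — 1R²3, 1R2 but no w with 3Rw and 2R²w.
C: fails — oR²n, oRn but no w with nRw and nR²w.
D: fails — sR²t, sRt but no w with tRw and tR²w.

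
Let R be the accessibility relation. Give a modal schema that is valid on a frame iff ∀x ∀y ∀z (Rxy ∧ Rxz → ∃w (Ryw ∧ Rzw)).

A defining formula is ◇□p → □◇p (the .2 axiom).
Suppose ◇□p→□◇p is valid. Take Rxy, Rxz and set V(p)={w : Ryw}. Then □p at y so ◇□p at x, so □◇p at x, so ◇p at z, giving w with Rzw and Ryw.

◇□p → □◇p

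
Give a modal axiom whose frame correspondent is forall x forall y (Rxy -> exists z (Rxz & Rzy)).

A defining formula is □□ψ → □ψ (the C4 axiom).

□□ψ → □ψ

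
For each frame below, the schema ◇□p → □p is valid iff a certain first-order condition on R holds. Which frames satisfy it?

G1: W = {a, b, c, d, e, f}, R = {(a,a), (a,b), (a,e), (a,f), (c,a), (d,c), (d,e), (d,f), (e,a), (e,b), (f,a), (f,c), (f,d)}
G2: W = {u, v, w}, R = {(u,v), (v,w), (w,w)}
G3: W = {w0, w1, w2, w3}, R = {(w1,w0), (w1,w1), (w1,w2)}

This is the axiom for the Euclidean property; its first-order frame correspondent is ∀x ∀y ∀z (Rxy ∧ Rxz → Ryz).
G1: fails — Rab and Rab but not Rbb.
G2: fails — Ruv and Ruv but not Rvv.
G3: fails — Rw1w2 and Rw1w2 but not Rw2w2.
Valid on no frame.

none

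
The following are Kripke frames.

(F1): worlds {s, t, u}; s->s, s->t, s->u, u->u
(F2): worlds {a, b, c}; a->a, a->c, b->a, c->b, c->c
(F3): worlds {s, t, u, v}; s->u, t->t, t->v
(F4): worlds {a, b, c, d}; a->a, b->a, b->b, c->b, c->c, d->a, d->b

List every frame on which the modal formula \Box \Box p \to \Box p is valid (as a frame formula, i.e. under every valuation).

The schema corresponds to density: \forall x \forall y (Rxy \to \exists z (Rxz \wedge Rzy)).
(F1): satisfies the condition.
(F2): satisfies the condition.
(F3): fails — Rsu but no z with Rsz and Rzu.
(F4): satisfies the condition.
Valid on: (F1), (F2), (F4).

(F1), (F2), (F4)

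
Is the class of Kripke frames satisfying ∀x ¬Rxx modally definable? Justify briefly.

Not modally definable

Any modally definable frame class is closed under surjective bounded morphisms.
The 5-cycle (worlds w0,w1,w2,w3,w4 with w0→w1→w2→w3→w4→w0) is irreflexive, and the map sending every world to a single reflexive point • is a surjective bounded morphism (forth: every edge maps to (•,•); back: every world has a successor). So any modal formula valid on the 5-cycle is also valid on the reflexive point, which is not irreflexive.
Hence irreflexivity is not modally definable.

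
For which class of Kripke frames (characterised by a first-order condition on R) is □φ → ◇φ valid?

Suppose □φ→◇φ is valid. At any x set V(φ)=W. Then □φ at x, so ◇φ at x, so x has a successor.

seriality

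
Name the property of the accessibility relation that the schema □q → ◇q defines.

Seriality

This schema is the D axiom.
Its frame correspondent is seriality — ∀x ∃y Rxy.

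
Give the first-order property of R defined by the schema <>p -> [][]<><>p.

forall x forall y forall z ((xRy & x R^2 z) -> exists w (y = w & z R^2 w))

This is a Sahlqvist (Geach-type) schema ◇^1□^0p → □^2◇^2p.
Minimal-valuation argument: fix x; take any y with xR^1y and any z with xR^2z. Set V(p) to the set of worlds R-reachable from y in exactly 0 steps. Then □^0p holds at y, so the antecedent holds at x; validity forces ◇^2p at z, giving a w with zR^2w and yR^0w.
First-order correspondent: forall x forall y forall z ((xRy & x R^2 z) -> exists w (y = w & z R^2 w)).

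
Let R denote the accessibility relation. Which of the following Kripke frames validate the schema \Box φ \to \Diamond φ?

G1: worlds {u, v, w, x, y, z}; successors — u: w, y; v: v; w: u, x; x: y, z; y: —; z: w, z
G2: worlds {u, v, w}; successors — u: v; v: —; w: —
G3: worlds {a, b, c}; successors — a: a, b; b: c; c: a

Frame correspondent (Sahlqvist): \forall x \exists y Rxy — i.e. seriality.
G1: fails — world y has no successor.
G2: fails — world v has no successor.
G3: holds.

G3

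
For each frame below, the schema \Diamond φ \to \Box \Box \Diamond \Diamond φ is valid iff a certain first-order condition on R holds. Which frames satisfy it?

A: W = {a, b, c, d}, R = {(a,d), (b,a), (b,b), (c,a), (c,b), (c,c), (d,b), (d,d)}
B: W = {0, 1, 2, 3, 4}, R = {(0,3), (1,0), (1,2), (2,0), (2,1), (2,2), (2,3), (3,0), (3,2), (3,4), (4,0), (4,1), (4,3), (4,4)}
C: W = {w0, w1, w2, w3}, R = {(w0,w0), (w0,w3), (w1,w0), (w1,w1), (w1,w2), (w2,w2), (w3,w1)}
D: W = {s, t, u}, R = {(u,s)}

The schema corresponds to a generalized confluence (Geach) condition: \forall x \forall y \forall z ((xRy \wedge x R^2 z) \to \exists w (y = w \wedge z R^2 w)).
A: fails — bRa, bR²a but no w with a=w and aR²w.
B: fails — 0R3, 0R²0 but no w with 3=w and 0R²w.
C: fails — w0Rw3, w0R²w3 but no w with w3=w and w3R²w.
D: condition met.

D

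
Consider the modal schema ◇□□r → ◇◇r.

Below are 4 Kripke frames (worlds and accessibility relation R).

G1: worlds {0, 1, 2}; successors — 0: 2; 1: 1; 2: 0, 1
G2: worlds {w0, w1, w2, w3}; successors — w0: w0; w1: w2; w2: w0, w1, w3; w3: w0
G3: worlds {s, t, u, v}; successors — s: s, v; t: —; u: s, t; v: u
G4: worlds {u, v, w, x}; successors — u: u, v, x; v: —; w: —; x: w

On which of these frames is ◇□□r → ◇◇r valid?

Frame correspondent (Sahlqvist): ∀x ∀y (xRy → ∃w (yR²w ∧ xR²w)) — i.e. a generalized confluence (Geach) condition.
G1: condition met.
G2: condition met.
G3: fails — uRt but no w with tR²w and uR²w.
G4: fails — uRv but no t with vR²t and uR²t.
Valid on: G1, G2.

G1, G2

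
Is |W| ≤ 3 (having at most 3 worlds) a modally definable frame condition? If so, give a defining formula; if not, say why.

No

If a class were modally definable it would be closed under disjoint unions (Goldblatt–Thomason).
Any modal formula valid on each of 4 disjoint one-world frames is valid on their disjoint union (validity is preserved under disjoint unions). Each one-world frame has |W|=1≤3, but the union has |W|=4.
So no modal formula (or set of formulas) defines exactly the |W|≤3 frames.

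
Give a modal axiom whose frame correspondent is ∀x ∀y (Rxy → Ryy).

□(□ψ → ψ)

A defining formula is □(□ψ → ψ) (the T□ axiom).
Suppose □(□ψ→ψ) is valid. Take Rxy and set V(ψ)={w : Ryw}. Then at y, □ψ holds; since □(□ψ→ψ) at x, □ψ→ψ at y, so ψ at y, i.e. Ryy.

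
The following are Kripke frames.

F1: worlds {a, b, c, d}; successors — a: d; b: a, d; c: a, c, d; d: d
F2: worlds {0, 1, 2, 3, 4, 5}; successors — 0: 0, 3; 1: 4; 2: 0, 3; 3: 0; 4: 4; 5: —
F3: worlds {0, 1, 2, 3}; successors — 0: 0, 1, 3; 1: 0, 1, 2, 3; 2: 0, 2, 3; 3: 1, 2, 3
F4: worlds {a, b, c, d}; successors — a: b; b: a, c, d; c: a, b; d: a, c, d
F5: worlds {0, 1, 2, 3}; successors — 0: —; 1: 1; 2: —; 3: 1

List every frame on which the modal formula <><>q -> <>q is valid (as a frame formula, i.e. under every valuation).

Frame correspondent (Sahlqvist): forall x forall y forall z (Rxy & Ryz -> Rxz) — i.e. transitivity.
F1: ✓.
F2: fails — R30 and R03 but not R33.
F3: fails — R32 and R20 but not R30.
F4: fails — Rbc and Rcb but not Rbb.
F5: ✓.
Valid on: F1, F5.

F1, F5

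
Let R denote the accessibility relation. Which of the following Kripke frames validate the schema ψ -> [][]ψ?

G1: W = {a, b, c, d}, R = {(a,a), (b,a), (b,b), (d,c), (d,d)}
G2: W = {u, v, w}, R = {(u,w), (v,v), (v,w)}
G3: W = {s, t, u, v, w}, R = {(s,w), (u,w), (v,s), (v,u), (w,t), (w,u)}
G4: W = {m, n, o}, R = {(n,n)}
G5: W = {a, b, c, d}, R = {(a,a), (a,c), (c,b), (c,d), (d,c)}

This is the axiom for a generalized confluence (Geach) condition; its first-order frame correspondent is forall x forall z (x R^2 z -> exists w (x = w & z = w)).
G1: fails — bR²a but b ≠ a.
G2: fails — vR²w but v ≠ w.
G3: fails — sR²t but s ≠ t.
G4: holds.
G5: fails — aR²b but a ≠ b.

G4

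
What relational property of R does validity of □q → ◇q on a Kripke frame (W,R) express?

This schema is the D axiom.
It corresponds to seriality: ∀x ∃y Rxy.

Seriality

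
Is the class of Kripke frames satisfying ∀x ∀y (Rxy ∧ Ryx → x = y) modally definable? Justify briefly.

Modal frame validity is preserved under surjective bounded morphisms.
The 8-cycle (worlds 0,1,2,3,4,5,6,7 with 0→1→2→3→4→5→6→7→0) is antisymmetric. Sending even-indexed worlds to a and odd-indexed worlds to b is a surjective bounded morphism onto the two-world frame with a↔b, which is not antisymmetric.
So no modal formula (or set of formulas) defines exactly the antisymmetric frames.

Not modally definable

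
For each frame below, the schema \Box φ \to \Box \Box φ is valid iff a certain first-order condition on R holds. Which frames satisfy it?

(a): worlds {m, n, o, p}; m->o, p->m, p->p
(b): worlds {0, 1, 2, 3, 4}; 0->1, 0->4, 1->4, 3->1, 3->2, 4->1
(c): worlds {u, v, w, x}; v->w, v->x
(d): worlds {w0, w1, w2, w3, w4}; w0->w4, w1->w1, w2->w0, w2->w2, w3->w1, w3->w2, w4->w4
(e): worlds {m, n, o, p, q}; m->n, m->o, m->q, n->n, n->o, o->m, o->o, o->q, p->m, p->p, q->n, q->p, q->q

(c)

This is the axiom for transitivity; its first-order frame correspondent is \forall x \forall y \forall z (Rxy \wedge Ryz \to Rxz).
(a): fails — Rpm and Rmo but not Rpo.
(b): fails — R31 and R14 but not R34.
(c): condition met.
(d): fails — Rw3w2 and Rw2w0 but not Rw3w0.
(e): fails — Rom and Rmn but not Ron.
Valid on: (c).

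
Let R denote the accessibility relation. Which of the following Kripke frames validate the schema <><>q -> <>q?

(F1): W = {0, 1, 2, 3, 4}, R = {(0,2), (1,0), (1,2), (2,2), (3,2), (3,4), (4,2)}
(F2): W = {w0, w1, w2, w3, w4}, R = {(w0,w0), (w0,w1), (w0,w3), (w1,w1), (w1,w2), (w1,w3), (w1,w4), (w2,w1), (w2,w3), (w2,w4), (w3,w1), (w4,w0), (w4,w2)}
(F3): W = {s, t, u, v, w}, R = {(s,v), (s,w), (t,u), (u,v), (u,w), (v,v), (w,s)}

This is the axiom for transitivity; its first-order frame correspondent is forall x forall y forall z (Rxy & Ryz -> Rxz).
(F1): ✓.
(F2): fails — Rw2w4 and Rw4w2 but not Rw2w2.
(F3): fails — Ruw and Rws but not Rus.
Valid on: (F1).

(F1)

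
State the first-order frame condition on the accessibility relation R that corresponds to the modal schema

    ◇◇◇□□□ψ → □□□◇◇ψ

This is a Sahlqvist (Geach-type) schema ◇^3□^3ψ → □^3◇^2ψ.
Minimal-valuation argument: fix x; take any y with xR^3y and any z with xR^3z. Set V(ψ) to the set of worlds R-reachable from y in exactly 3 steps. Then □^3ψ holds at y, so the antecedent holds at x; validity forces ◇^2ψ at z, giving a w with zR^2w and yR^3w.
First-order correspondent: ∀x ∀y ∀z ((xR³y ∧ xR³z) → ∃w (yR³w ∧ zR²w)).

∀x ∀y ∀z ((xR³y ∧ xR³z) → ∃w (yR³w ∧ zR²w))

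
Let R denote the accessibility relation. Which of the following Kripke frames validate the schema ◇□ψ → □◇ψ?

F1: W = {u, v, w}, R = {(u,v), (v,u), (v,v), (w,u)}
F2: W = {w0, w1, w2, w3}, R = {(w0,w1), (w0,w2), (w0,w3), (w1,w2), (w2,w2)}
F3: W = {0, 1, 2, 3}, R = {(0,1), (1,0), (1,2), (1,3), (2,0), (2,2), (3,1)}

F1

Frame correspondent (Sahlqvist): ∀x ∀y ∀z (Rxy ∧ Rxz → ∃w (Ryw ∧ Rzw)) — i.e. convergence.
F1: holds.
F2: fails — Rw0w1 and Rw0w3 but w1 and w3 have no common successor.
F3: fails — R10 and R12 but 0 and 2 have no common successor.
Valid on: F1.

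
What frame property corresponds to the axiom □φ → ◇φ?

seriality: ∀x ∃y Rxy

This is the D axiom.
Its frame correspondent is seriality — ∀x ∃y Rxy.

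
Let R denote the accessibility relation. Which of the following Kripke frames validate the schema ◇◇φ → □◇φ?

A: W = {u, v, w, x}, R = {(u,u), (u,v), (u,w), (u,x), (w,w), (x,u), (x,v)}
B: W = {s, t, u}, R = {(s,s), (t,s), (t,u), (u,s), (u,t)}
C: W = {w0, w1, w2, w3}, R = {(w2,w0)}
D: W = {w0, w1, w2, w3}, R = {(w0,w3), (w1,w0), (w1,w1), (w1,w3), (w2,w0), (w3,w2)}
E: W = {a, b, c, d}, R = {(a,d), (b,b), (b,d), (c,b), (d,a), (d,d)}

C

The schema corresponds to a generalized confluence (Geach) condition: ∀x ∀y ∀z ((xR²y ∧ xRz) → ∃w (y = w ∧ zRw)).
A: fails — uR²u, uRv but no t with u=t and vRt.
B: fails — tR²t, tRs but no w with t=w and sRw.
C: ✓.
D: fails — w1R²w0, w1Rw0 but no w with w0=w and w0Rw.
E: fails — bR²a, bRb but no w with a=w and bRw.
Valid on: C.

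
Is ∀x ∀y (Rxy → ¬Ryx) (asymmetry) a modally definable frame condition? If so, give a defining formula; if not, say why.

Not definable by any modal formula

Any modally definable frame class is closed under surjective bounded morphisms.
The 3-cycle (worlds a,b,c with a→b→c→a) is asymmetric. Mapping every world to a single reflexive point • is a surjective bounded morphism, and the reflexive point is not asymmetric (R•• but asymmetry requires ¬R••).
So no modal formula (or set of formulas) defines exactly the asymmetric frames.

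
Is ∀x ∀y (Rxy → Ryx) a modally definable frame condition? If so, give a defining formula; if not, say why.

This is a Sahlqvist condition; the B axiom r → □◇r defines it.

Yes — defined by r → □◇r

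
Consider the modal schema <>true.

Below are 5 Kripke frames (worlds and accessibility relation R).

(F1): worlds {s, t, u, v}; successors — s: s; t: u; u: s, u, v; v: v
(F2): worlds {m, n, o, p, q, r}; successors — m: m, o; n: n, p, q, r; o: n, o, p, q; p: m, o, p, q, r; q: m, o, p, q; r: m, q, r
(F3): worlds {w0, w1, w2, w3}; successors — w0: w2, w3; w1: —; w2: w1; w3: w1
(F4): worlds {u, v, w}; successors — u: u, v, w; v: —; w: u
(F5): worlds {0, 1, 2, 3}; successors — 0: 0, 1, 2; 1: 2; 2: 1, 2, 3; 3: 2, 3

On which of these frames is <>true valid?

(F1), (F2), (F5)

Frame correspondent (Sahlqvist): forall x exists y Rxy — i.e. seriality.
(F1): ✓.
(F2): ✓.
(F3): fails — world w1 has no successor.
(F4): fails — world v has no successor.
(F5): ✓.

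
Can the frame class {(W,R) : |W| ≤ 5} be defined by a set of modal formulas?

Not definable by any modal formula

If a class were modally definable it would be closed under disjoint unions (Goldblatt–Thomason).
Any modal formula valid on each of 6 disjoint one-world frames is valid on their disjoint union (validity is preserved under disjoint unions). Each one-world frame has |W|=1≤5, but the union has |W|=6.
Hence having at most 5 worlds is not modally definable.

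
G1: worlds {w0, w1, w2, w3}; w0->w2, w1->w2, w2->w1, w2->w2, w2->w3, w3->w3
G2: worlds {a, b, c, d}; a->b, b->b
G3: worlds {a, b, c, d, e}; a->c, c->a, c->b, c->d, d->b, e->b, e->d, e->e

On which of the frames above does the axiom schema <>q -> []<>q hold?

G2

This is the axiom for the Euclidean property; its first-order frame correspondent is forall x forall y forall z (Rxy & Rxz -> Ryz).
G1: fails — Rw2w1 and Rw2w1 but not Rw1w1.
G2: condition met.
G3: fails — Rac and Rac but not Rcc.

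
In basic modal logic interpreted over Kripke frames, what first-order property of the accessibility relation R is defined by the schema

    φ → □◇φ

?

symmetry: ∀x ∀y (Rxy → Ryx)

Suppose φ→□◇φ is valid. Take Rxy and set V(φ)={x}. Then φ at x, so □◇φ at x, so ◇φ at y, so some z with Ryz has φ; z=x, i.e. Ryx.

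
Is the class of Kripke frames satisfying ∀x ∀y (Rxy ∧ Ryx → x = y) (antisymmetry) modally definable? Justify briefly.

If a class were modally definable it would be closed under surjective bounded morphisms (Goldblatt–Thomason).
The 4-cycle (worlds w0,w1,w2,w3 with w0→w1→w2→w3→w0) is antisymmetric. Sending even-indexed worlds to s and odd-indexed worlds to t is a surjective bounded morphism onto the two-world frame with s↔t, which is not antisymmetric.
So the class is not modally definable.

No — not modally definable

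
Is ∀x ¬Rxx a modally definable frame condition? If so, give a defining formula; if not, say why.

Modal frame validity is preserved under surjective bounded morphisms.
The 2-cycle (worlds w0,w1 with w0→w1→w0) is irreflexive, and the map sending every world to a single reflexive point • is a surjective bounded morphism (forth: every edge maps to (•,•); back: every world has a successor). So any modal formula valid on the 2-cycle is also valid on the reflexive point, which is not irreflexive.
Hence irreflexivity is not modally definable.

Not modally definable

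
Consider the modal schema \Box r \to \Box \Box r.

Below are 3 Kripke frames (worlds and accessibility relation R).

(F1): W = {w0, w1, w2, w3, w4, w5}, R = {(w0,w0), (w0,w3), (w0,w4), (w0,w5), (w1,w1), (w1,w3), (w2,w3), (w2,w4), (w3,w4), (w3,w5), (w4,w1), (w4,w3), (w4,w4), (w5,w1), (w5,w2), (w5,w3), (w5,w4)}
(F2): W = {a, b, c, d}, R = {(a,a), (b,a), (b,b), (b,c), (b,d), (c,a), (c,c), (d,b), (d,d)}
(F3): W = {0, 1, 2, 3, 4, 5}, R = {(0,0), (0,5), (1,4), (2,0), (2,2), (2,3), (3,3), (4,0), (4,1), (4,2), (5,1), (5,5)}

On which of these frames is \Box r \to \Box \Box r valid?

none

This is the axiom for transitivity; its first-order frame correspondent is \forall x \forall y \forall z (Rxy \wedge Ryz \to Rxz).
(F1): fails — Rw0w4 and Rw4w1 but not Rw0w1.
(F2): fails — Rdb and Rbc but not Rdc.
(F3): fails — R14 and R40 but not R10.
Valid on no frame.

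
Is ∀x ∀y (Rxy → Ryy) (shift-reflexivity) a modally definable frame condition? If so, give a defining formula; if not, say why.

Yes, by □(□q → q)

Yes: it is shift-reflexivity, defined by the T□ schema □(□q → q).
Suppose □(□q→q) is valid. Take Rxy and set V(q)={w : Ryw}. Then at y, □q holds; since □(□q→q) at x, □q→q at y, so q at y, i.e. Ryy.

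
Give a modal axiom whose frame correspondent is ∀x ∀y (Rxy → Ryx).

ψ → □◇ψ

This is symmetry; the standard corresponding axiom is B: ψ → □◇ψ.
Suppose ψ→□◇ψ is valid. Take Rxy and set V(ψ)={x}. Then ψ at x, so □◇ψ at x, so ◇ψ at y, so some z with Ryz has ψ; z=x, i.e. Ryx.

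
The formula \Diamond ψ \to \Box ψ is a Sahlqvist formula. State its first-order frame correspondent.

This is the CD axiom.
Its frame correspondent is partial functionality — \forall x \forall y \forall z (Rxy \wedge Rxz \to y = z).

partial functionality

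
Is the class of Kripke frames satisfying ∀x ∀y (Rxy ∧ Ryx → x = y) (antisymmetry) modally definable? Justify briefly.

Any modally definable frame class is closed under surjective bounded morphisms.
The 6-cycle (worlds a,b,c,d,e,f with a→b→c→d→e→f→a) is antisymmetric. Sending even-indexed worlds to • and odd-indexed worlds to ∘ is a surjective bounded morphism onto the two-world frame with •↔∘, which is not antisymmetric.
So the class is not modally definable.

Not definable by any modal formula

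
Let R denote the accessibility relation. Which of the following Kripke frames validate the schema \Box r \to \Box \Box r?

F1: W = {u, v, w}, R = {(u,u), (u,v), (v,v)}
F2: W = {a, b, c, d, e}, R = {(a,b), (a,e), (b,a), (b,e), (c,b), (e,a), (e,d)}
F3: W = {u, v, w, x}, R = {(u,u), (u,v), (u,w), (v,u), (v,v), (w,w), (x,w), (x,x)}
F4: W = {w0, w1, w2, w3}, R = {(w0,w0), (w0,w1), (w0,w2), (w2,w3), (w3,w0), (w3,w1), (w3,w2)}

F1

The schema corresponds to transitivity: \forall x \forall y \forall z (Rxy \wedge Ryz \to Rxz).
F1: condition met.
F2: fails — Rea and Rab but not Reb.
F3: fails — Rvu and Ruw but not Rvw.
F4: fails — Rw3w2 and Rw2w3 but not Rw3w3.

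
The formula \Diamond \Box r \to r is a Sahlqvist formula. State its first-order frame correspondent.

symmetry: \forall x \forall y (Rxy \to Ryx)

This is frame-equivalent to r → □◇r (substitute ¬r for r and contrapose).
Suppose r→□◇r is valid. Take Rxy and set V(r)={x}. Then r at x, so □◇r at x, so ◇r at y, so some z with Ryz has r; z=x, i.e. Ryx.
Conversely, any frame satisfying \forall x \forall y (Rxy \to Ryx) validates the schema.
Frame condition: \forall x \forall y (Rxy \to Ryx).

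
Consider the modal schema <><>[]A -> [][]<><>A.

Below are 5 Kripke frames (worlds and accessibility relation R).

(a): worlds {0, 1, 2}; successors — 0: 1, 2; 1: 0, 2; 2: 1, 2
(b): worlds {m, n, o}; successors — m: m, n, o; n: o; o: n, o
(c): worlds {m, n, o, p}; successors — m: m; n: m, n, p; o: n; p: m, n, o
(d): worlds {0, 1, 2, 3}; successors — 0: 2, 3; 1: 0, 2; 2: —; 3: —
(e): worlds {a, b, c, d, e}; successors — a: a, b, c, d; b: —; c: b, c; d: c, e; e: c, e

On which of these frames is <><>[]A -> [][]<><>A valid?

(a), (b)

Frame correspondent (Sahlqvist): forall x forall y forall z ((x R^2 y & x R^2 z) -> exists w (yRw & z R^2 w)) — i.e. a generalized confluence (Geach) condition.
(a): ✓.
(b): ✓.
(c): fails — nR²o, nR²m but no w with oRw and mR²w.
(d): fails — 1R²2, 1R²2 but no w with 2Rw and 2R²w.
(e): fails — aR²a, aR²b but no w with aRw and bR²w.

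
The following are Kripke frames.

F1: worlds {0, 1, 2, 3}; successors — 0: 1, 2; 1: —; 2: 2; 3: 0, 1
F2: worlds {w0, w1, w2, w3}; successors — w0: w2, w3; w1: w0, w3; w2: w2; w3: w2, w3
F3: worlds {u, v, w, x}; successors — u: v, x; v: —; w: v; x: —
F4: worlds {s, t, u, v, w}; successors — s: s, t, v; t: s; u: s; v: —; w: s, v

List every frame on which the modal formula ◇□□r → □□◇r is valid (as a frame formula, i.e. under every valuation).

F2, F3

Frame correspondent (Sahlqvist): ∀x ∀y ∀z ((xRy ∧ xR²z) → ∃w (yR²w ∧ zRw)) — i.e. a generalized confluence (Geach) condition.
F1: fails — 0R1, 0R²2 but no w with 1R²w and 2Rw.
F2: satisfies the condition.
F3: satisfies the condition.
F4: fails — sRs, sR²v but no w* with sR²w* and vRw*.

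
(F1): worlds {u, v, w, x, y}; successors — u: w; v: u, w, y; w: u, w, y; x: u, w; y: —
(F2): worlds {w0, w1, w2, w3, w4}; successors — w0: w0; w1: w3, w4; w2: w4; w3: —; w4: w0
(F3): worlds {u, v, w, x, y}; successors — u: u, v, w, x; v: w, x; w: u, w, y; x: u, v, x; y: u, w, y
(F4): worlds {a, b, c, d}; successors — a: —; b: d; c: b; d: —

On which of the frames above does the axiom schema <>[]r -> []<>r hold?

(F3)

Frame correspondent (Sahlqvist): forall x forall y forall z (Rxy & Rxz -> exists w (Ryw & Rzw)) — i.e. convergence.
(F1): fails — Rvw and Rvy but w and y have no common successor.
(F2): fails — Rw1w3 and Rw1w3 but w3 and w3 have no common successor.
(F3): satisfies the condition.
(F4): fails — Rbd and Rbd but d and d have no common successor.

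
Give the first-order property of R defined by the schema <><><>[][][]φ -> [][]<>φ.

This is a Sahlqvist (Geach-type) schema ◇^3□^3φ → □^2◇^1φ.
Minimal-valuation argument: fix x; take any y with xR^3y and any z with xR^2z. Set V(φ) to the set of worlds R-reachable from y in exactly 3 steps. Then □^3φ holds at y, so the antecedent holds at x; validity forces ◇^1φ at z, giving a w with zR^1w and yR^3w.
First-order correspondent: forall x forall y forall z ((x R^3 y & x R^2 z) -> exists w (y R^3 w & zRw)).

forall x forall y forall z ((x R^3 y & x R^2 z) -> exists w (y R^3 w & zRw))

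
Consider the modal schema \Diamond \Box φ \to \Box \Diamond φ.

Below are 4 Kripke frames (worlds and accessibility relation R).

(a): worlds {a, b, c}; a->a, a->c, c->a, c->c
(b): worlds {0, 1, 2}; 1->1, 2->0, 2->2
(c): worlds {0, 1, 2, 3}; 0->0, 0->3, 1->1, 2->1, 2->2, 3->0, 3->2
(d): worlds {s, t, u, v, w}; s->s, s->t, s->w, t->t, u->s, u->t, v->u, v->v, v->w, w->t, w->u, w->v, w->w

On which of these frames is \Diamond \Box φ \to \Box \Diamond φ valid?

(a)

This is the axiom for convergence; its first-order frame correspondent is \forall x \forall y \forall z (Rxy \wedge Rxz \to \exists w (Ryw \wedge Rzw)).
(a): ✓.
(b): fails — R22 and R20 but 2 and 0 have no common successor.
(c): fails — R32 and R30 but 2 and 0 have no common successor.
(d): fails — Rvv and Rvu but v and u have no common successor.
Valid on: (a).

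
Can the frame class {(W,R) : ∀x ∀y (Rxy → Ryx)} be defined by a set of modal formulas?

This is a Sahlqvist condition; the B axiom p → □◇p defines it.

Definable; p → □◇p defines it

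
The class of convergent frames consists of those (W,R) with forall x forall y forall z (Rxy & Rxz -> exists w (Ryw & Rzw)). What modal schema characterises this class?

◇□ψ → □◇ψ

The condition is convergence. The .2 schema ◇□ψ → □◇ψ defines it.
Suppose ◇□ψ→□◇ψ is valid. Take Rxy, Rxz and set V(ψ)={w : Ryw}. Then □ψ at y so ◇□ψ at x, so □◇ψ at x, so ◇ψ at z, giving w with Rzw and Ryw.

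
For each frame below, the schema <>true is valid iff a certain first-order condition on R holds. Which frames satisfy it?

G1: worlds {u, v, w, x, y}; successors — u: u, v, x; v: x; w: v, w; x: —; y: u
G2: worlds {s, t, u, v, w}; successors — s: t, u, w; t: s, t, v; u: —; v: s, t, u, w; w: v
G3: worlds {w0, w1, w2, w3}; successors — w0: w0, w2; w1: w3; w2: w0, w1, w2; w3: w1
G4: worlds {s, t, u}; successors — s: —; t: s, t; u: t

This is the axiom for seriality; its first-order frame correspondent is forall x exists y Rxy.
G1: fails — world x has no successor.
G2: fails — world u has no successor.
G3: satisfies the condition.
G4: fails — world s has no successor.
Valid on: G3.

G3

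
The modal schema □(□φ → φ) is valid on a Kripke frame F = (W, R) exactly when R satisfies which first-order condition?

shift-reflexivity

Suppose □(□φ→φ) is valid. Take Rxy and set V(φ)={w : Ryw}. Then at y, □φ holds; since □(□φ→φ) at x, □φ→φ at y, so φ at y, i.e. Ryy.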